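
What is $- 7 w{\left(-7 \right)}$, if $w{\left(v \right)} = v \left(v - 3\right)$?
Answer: $-490$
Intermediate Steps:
$w{\left(v \right)} = v \left(-3 + v\right)$
$- 7 w{\left(-7 \right)} = - 7 \left(- 7 \left(-3 - 7\right)\right) = - 7 \left(\left(-7\right) \left(-10\right)\right) = \left(-7\right) 70 = -490$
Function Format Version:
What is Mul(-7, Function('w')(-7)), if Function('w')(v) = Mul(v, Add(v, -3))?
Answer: -490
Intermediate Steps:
Function('w')(v) = Mul(v, Add(-3, v))
Mul(-7, Function('w')(-7)) = Mul(-7, Mul(-7, Add(-3, -7))) = Mul(-7, Mul(-7, -10)) = Mul(-7, 70) = -490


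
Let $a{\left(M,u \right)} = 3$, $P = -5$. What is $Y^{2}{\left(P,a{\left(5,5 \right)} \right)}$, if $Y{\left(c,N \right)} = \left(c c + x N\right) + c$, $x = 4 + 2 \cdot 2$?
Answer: $1936$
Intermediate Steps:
$x = 8$ ($x = 4 + 4 = 8$)
$Y{\left(c,N \right)} = c + c^{2} + 8 N$ ($Y{\left(c,N \right)} = \left(c c + 8 N\right) + c = \left(c^{2} + 8 N\right) + c = c + c^{2} + 8 N$)
$Y^{2}{\left(P,a{\left(5,5 \right)} \right)} = \left(-5 + \left(-5\right)^{2} + 8 \cdot 3\right)^{2} = \left(-5 + 25 + 24\right)^{2} = 44^{2} = 1936$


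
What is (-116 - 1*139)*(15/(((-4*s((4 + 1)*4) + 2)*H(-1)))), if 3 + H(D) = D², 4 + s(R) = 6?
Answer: -1275/4 ≈ -318.75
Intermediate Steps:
s(R) = 2 (s(R) = -4 + 6 = 2)
H(D) = -3 + D²
(-116 - 1*139)*(15/(((-4*s((4 + 1)*4) + 2)*H(-1)))) = (-116 - 1*139)*(15/(((-4*2 + 2)*(-3 + (-1)²)))) = (-116 - 139)*(15/(((-8 + 2)*(-3 + 1)))) = -3825/((-6*(-2))) = -3825/12 = -255*5/4 = -1275/4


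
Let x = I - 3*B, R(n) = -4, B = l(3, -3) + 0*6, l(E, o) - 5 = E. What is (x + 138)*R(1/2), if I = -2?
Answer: -448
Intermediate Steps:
l(E, o) = 5 + E
B = 8 (B = (5 + 3) + 0*6 = 8 + 0 = 8)
x = -26 (x = -2 - 3*8 = -2 - 24 = -26)
(x + 138)*R(1/2) = (-26 + 138)*(-4) = 112*(-4) = -448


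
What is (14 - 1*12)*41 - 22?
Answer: 60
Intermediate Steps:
(14 - 1*12)*41 - 22 = (14 - 12)*41 - 22 = 2*41 - 22 = 82 - 22 = 60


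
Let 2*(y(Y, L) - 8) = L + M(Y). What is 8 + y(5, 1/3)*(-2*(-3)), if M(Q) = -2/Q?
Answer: 279/5 ≈ 55.800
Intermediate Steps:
y(Y, L) = 8 + L/2 - 1/Y (y(Y, L) = 8 + (L - 2/Y)/2 = 8 + (L/2 - 1/Y) = 8 + L/2 - 1/Y)
8 + y(5, 1/3)*(-2*(-3)) = 8 + (8 + (½)/3 - 1/5)*(-2*(-3)) = 8 + (8 + (½)*(⅓) - 1*⅕)*6 = 8 + (8 + ⅙ - ⅕)*6 = 8 + (239/30)*6 = 8 + 239/5 = 279/5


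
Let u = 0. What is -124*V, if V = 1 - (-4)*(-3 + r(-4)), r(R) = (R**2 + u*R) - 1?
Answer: -6076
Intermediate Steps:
r(R) = -1 + R**2 (r(R) = (R**2 + 0*R) - 1 = (R**2 + 0) - 1 = R**2 - 1 = -1 + R**2)
V = 49 (V = 1 - (-4)*(-3 + (-1 + (-4)**2)) = 1 - (-4)*(-3 + (-1 + 16)) = 1 - (-4)*(-3 + 15) = 1 - (-4)*12 = 1 - 1*(-48) = 1 + 48 = 49)
-124*V = -124*49 = -6076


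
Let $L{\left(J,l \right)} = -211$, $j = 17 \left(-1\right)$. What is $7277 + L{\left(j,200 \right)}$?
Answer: $7066$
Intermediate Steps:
$j = -17$
$7277 + L{\left(j,200 \right)} = 7277 - 211 = 7066$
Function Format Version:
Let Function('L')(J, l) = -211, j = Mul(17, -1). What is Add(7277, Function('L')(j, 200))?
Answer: 7066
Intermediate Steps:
j = -17
Add(7277, Function('L')(j, 200)) = Add(7277, -211) = 7066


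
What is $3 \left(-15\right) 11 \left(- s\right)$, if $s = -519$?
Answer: $-256905$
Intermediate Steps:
$3 \left(-15\right) 11 \left(- s\right) = 3 \left(-15\right) 11 \left(\left(-1\right) \left(-519\right)\right) = \left(-45\right) 11 \cdot 519 = \left(-495\right) 519 = -256905$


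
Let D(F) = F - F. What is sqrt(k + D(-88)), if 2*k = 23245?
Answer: sqrt(46490)/2 ≈ 107.81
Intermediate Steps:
D(F) = 0
k = 23245/2 (k = (1/2)*23245 = 23245/2 ≈ 11623.)
sqrt(k + D(-88)) = sqrt(23245/2 + 0) = sqrt(23245/2) = sqrt(46490)/2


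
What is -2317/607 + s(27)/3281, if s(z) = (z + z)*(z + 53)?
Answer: -4979837/1991567 ≈ -2.5005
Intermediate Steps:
s(z) = 2*z*(53 + z) (s(z) = (2*z)*(53 + z) = 2*z*(53 + z))
-2317/607 + s(27)/3281 = -2317/607 + (2*27*(53 + 27))/3281 = -2317*1/607 + (2*27*80)*(1/3281) = -2317/607 + 4320*(1/3281) = -2317/607 + 4320/3281 = -4979837/1991567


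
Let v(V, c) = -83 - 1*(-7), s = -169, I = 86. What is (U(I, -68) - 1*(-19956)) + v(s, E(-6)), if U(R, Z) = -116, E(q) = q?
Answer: 19764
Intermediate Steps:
v(V, c) = -76 (v(V, c) = -83 + 7 = -76)
(U(I, -68) - 1*(-19956)) + v(s, E(-6)) = (-116 - 1*(-19956)) - 76 = (-116 + 19956) - 76 = 19840 - 76 = 19764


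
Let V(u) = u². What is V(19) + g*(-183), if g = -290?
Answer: 53431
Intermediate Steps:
V(19) + g*(-183) = 19² - 290*(-183) = 361 + 53070 = 53431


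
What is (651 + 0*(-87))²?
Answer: 423801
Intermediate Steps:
(651 + 0*(-87))² = (651 + 0)² = 651² = 423801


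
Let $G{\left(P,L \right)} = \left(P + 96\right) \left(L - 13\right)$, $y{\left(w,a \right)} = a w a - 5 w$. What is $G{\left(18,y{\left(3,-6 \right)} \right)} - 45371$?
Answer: $-36251$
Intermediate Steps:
$y{\left(w,a \right)} = - 5 w + w a^{2}$ ($y{\left(w,a \right)} = w a^{2} - 5 w = - 5 w + w a^{2}$)
$G{\left(P,L \right)} = \left(-13 + L\right) \left(96 + P\right)$ ($G{\left(P,L \right)} = \left(96 + P\right) \left(-13 + L\right) = \left(-13 + L\right) \left(96 + P\right)$)
$G{\left(18,y{\left(3,-6 \right)} \right)} - 45371 = \left(-1248 - 234 + 96 \cdot 3 \left(-5 + \left(-6\right)^{2}\right) + 3 \left(-5 + \left(-6\right)^{2}\right) 18\right) - 45371 = \left(-1248 - 234 + 96 \cdot 3 \left(-5 + 36\right) + 3 \left(-5 + 36\right) 18\right) - 45371 = \left(-1248 - 234 + 96 \cdot 3 \cdot 31 + 3 \cdot 31 \cdot 18\right) - 45371 = \left(-1248 - 234 + 96 \cdot 93 + 93 \cdot 18\right) - 45371 = \left(-1248 - 234 + 8928 + 1674\right) - 45371 = 9120 - 45371 = -36251$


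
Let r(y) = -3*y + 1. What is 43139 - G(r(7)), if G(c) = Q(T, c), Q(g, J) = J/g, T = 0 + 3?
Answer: 129437/3 ≈ 43146.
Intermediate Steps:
T = 3
r(y) = 1 - 3*y
G(c) = c/3
43139 - G(r(7)) = 43139 - (1 - 3*7)/3 = 43139 - (1 - 21)/3 = 43139 - (-20)/3 = 43139 - 1*(-20/3) = 43139 + 20/3 = 129437/3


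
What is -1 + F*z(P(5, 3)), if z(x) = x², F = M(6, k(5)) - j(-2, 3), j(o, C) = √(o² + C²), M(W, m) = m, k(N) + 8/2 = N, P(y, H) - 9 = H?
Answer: 143 - 144*√13 ≈ -376.20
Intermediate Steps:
P(y, H) = 9 + H
k(N) = -4 + N
j(o, C) = √(C² + o²)
F = 1 - √13 (F = (-4 + 5) - √(3² + (-2)²) = 1 - √(9 + 4) = 1 - √13 ≈ -2.6056)
-1 + F*z(P(5, 3)) = -1 + (1 - √13)*(9 + 3)² = -1 + (1 - √13)*12² = -1 + (1 - √13)*144 = -1 + (144 - 144*√13) = 143 - 144*√13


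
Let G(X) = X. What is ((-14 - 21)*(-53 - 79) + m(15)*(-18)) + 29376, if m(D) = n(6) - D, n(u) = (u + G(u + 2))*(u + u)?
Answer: 31242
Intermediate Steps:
n(u) = 2*u*(2 + 2*u) (n(u) = (u + (u + 2))*(u + u) = (u + (2 + u))*(2*u) = (2 + 2*u)*(2*u) = 2*u*(2 + 2*u))
m(D) = 168 - D (m(D) = 4*6*(1 + 6) - D = 4*6*7 - D = 168 - D)
((-14 - 21)*(-53 - 79) + m(15)*(-18)) + 29376 = ((-14 - 21)*(-53 - 79) + (168 - 1*15)*(-18)) + 29376 = (-35*(-132) + (168 - 15)*(-18)) + 29376 = (4620 + 153*(-18)) + 29376 = (4620 - 2754) + 29376 = 1866 + 29376 = 31242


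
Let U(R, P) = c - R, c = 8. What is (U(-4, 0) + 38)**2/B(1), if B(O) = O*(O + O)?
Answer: 1250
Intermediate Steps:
B(O) = 2*O**2 (B(O) = O*(2*O) = 2*O**2)
U(R, P) = 8 - R
(U(-4, 0) + 38)**2/B(1) = ((8 - 1*(-4)) + 38)**2/((2*1**2)) = ((8 + 4) + 38)**2/((2*1)) = (12 + 38)**2/2 = 50**2*(1/2) = 2500*(1/2) = 1250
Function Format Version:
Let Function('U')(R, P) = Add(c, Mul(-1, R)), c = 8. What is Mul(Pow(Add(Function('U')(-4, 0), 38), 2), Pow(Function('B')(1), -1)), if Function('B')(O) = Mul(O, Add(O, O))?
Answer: 1250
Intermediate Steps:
Function('B')(O) = Mul(2, Pow(O, 2)) (Function('B')(O) = Mul(O, Mul(2, O)) = Mul(2, Pow(O, 2)))
Function('U')(R, P) = Add(8, Mul(-1, R))
Mul(Pow(Add(Function('U')(-4, 0), 38), 2), Pow(Function('B')(1), -1)) = Mul(Pow(Add(Add(8, Mul(-1, -4)), 38), 2), Pow(Mul(2, Pow(1, 2)), -1)) = Mul(Pow(Add(Add(8, 4), 38), 2), Pow(Mul(2, 1), -1)) = Mul(Pow(Add(12, 38), 2), Pow(2, -1)) = Mul(Pow(50, 2), Rational(1, 2)) = Mul(2500, Rational(1, 2)) = 1250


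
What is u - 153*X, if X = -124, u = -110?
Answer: 18862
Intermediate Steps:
u - 153*X = -110 - 153*(-124) = -110 + 18972 = 18862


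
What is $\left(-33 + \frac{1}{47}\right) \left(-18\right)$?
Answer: $\frac{27900}{47} \approx 593.62$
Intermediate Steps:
$\left(-33 + \frac{1}{47}\right) \left(-18\right) = \left(- \frac{1550}{47}\right) \left(-18\right) = \frac{27900}{47}$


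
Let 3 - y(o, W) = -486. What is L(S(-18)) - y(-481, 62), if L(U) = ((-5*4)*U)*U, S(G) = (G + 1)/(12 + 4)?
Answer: -32741/64 ≈ -511.58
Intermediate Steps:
S(G) = 1/16 + G/16 (S(G) = (1 + G)/16 = (1 + G)*(1/16) = 1/16 + G/16)
y(o, W) = 489 (y(o, W) = 3 - 1*(-486) = 3 + 486 = 489)
L(U) = -20*U² (L(U) = (-20*U)*U = -20*U²)
L(S(-18)) - y(-481, 62) = -20*(1/16 + (1/16)*(-18))² - 1*489 = -20*(1/16 - 9/8)² - 489 = -20*(-17/16)² - 489 = -20*289/256 - 489 = -1445/64 - 489 = -32741/64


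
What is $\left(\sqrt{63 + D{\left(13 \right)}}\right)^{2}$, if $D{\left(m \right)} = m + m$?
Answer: $89$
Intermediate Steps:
$D{\left(m \right)} = 2 m$
$\left(\sqrt{63 + D{\left(13 \right)}}\right)^{2} = \left(\sqrt{63 + 2 \cdot 13}\right)^{2} = \left(\sqrt{63 + 26}\right)^{2} = \left(\sqrt{89}\right)^{2} = 89$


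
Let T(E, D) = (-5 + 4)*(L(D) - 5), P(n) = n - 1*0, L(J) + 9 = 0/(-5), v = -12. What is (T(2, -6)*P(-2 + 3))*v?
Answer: -168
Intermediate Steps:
L(J) = -9 (L(J) = -9 + 0/(-5) = -9 + 0*(-⅕) = -9 + 0 = -9)
P(n) = n (P(n) = n + 0 = n)
T(E, D) = 14 (T(E, D) = (-5 + 4)*(-9 - 5) = -1*(-14) = 14)
(T(2, -6)*P(-2 + 3))*v = (14*(-2 + 3))*(-12) = (14*1)*(-12) = 14*(-12) = -168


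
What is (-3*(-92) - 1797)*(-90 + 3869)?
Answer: -5747859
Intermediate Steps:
(-3*(-92) - 1797)*(-90 + 3869) = (276 - 1797)*3779 = -1521*3779 = -5747859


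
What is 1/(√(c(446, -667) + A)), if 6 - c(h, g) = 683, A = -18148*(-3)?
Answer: √53767/53767 ≈ 0.0043126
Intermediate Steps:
A = 54444
c(h, g) = -677 (c(h, g) = 6 - 1*683 = 6 - 683 = -677)
1/(√(c(446, -667) + A)) = 1/(√(-677 + 54444)) = 1/(√53767) = √53767/53767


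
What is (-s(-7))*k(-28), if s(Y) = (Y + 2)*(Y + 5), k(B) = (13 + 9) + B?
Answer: 60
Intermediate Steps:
k(B) = 22 + B
s(Y) = (2 + Y)*(5 + Y)
(-s(-7))*k(-28) = (-(10 + (-7)**2 + 7*(-7)))*(22 - 28) = -(10 + 49 - 49)*(-6) = -1*10*(-6) = -10*(-6) = 60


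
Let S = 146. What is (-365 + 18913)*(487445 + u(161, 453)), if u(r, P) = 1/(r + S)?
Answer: 2775626885568/307 ≈ 9.0411e+9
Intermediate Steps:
u(r, P) = 1/(146 + r) (u(r, P) = 1/(r + 146) = 1/(146 + r))
(-365 + 18913)*(487445 + u(161, 453)) = (-365 + 18913)*(487445 + 1/(146 + 161)) = 18548*(487445 + 1/307) = 18548*(149645616/307) = 2775626885568/307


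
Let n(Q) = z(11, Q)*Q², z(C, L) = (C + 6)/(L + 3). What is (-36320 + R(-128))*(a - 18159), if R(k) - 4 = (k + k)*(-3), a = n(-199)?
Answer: 37613169947/49 ≈ 7.6762e+8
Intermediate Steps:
z(C, L) = (6 + C)/(3 + L)
n(Q) = 17*Q²/(3 + Q) (n(Q) = ((6 + 11)/(3 + Q))*Q² = (17/(3 + Q))*Q² = 17*Q²/(3 + Q))
a = -673217/196 (a = 17*(-199)²/(3 - 199) = 17*39601/(-196) = 17*39601*(-1/196) = -673217/196 ≈ -3434.8)
R(k) = 4 - 6*k (R(k) = 4 + (k + k)*(-3) = 4 + (2*k)*(-3) = 4 - 6*k)
(-36320 + R(-128))*(a - 18159) = (-36320 + (4 - 6*(-128)))*(-673217/196 - 18159) = (-36320 + (4 + 768))*(-4232381/196) = (-36320 + 772)*(-4232381/196) = -35548*(-4232381/196) = 37613169947/49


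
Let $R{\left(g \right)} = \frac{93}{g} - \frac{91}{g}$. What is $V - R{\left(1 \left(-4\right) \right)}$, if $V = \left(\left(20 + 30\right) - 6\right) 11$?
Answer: $\frac{969}{2} \approx 484.5$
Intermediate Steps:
$R{\left(g \right)} = \frac{2}{g}$
$V = 484$ ($V = \left(50 - 6\right) 11 = 44 \cdot 11 = 484$)
$V - R{\left(1 \left(-4\right) \right)} = 484 - \frac{2}{1 \left(-4\right)} = 484 - \frac{2}{-4} = 484 - 2 \left(- \frac{1}{4}\right) = 484 - - \frac{1}{2} = 484 + \frac{1}{2} = \frac{969}{2}$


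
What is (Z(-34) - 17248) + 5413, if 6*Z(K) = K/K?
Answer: -71009/6 ≈ -11835.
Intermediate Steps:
Z(K) = 1/6 (Z(K) = (K/K)/6 = (1/6)*1 = 1/6)
(Z(-34) - 17248) + 5413 = (1/6 - 17248) + 5413 = -103487/6 + 5413 = -71009/6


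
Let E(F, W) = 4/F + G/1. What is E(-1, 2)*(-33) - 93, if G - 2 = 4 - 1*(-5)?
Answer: -324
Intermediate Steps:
G = 11 (G = 2 + (4 - 1*(-5)) = 2 + (4 + 5) = 2 + 9 = 11)
E(F, W) = 11 + 4/F (E(F, W) = 4/F + 11/1 = 4/F + 11*1 = 4/F + 11 = 11 + 4/F)
E(-1, 2)*(-33) - 93 = (11 + 4/(-1))*(-33) - 93 = (11 + 4*(-1))*(-33) - 93 = (11 - 4)*(-33) - 93 = 7*(-33) - 93 = -231 - 93 = -324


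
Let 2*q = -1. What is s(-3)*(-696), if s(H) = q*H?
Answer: -1044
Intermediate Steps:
q = -1/2 (q = (1/2)*(-1) = -1/2 ≈ -0.50000)
s(H) = -H/2
s(-3)*(-696) = -1/2*(-3)*(-696) = (3/2)*(-696) = -1044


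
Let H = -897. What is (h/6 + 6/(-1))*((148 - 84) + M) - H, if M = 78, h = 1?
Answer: 206/3 ≈ 68.667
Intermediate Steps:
(h/6 + 6/(-1))*((148 - 84) + M) - H = (1/6 + 6/(-1))*((148 - 84) + 78) - 1*(-897) = (1*(1/6) + 6*(-1))*(64 + 78) + 897 = (1/6 - 6)*142 + 897 = -35/6*142 + 897 = -2485/3 + 897 = 206/3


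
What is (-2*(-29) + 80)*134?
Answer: 18492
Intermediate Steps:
(-2*(-29) + 80)*134 = (58 + 80)*134 = 138*134 = 18492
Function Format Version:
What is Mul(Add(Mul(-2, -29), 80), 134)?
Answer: 18492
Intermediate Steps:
Mul(Add(Mul(-2, -29), 80), 134) = Mul(Add(58, 80), 134) = Mul(138, 134) = 18492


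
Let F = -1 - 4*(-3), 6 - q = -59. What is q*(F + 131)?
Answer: 9230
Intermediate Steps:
q = 65 (q = 6 - 1*(-59) = 6 + 59 = 65)
F = 11 (F = -1 + 12 = 11)
q*(F + 131) = 65*(11 + 131) = 65*142 = 9230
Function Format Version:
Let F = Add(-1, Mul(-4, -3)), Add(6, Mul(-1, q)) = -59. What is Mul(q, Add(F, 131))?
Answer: 9230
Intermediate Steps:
q = 65 (q = Add(6, Mul(-1, -59)) = Add(6, 59) = 65)
F = 11 (F = Add(-1, 12) = 11)
Mul(q, Add(F, 131)) = Mul(65, Add(11, 131)) = Mul(65, 142) = 9230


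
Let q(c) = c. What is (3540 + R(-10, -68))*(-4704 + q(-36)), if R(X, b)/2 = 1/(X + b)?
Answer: -218133220/13 ≈ -1.6779e+7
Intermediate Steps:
R(X, b) = 2/(X + b)
(3540 + R(-10, -68))*(-4704 + q(-36)) = (3540 + 2/(-10 - 68))*(-4704 - 36) = (3540 + 2/(-78))*(-4740) = (3540 + 2*(-1/78))*(-4740) = (3540 - 1/39)*(-4740) = (138059/39)*(-4740) = -218133220/13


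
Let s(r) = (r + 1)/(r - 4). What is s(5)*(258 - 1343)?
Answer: -6510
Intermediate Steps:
s(r) = (1 + r)/(-4 + r)
s(5)*(258 - 1343) = ((1 + 5)/(-4 + 5))*(258 - 1343) = (6/1)*(-1085) = (1*6)*(-1085) = 6*(-1085) = -6510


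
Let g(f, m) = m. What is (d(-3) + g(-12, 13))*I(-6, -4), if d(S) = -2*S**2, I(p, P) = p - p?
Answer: 0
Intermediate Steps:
I(p, P) = 0
(d(-3) + g(-12, 13))*I(-6, -4) = (-2*(-3)**2 + 13)*0 = (-2*9 + 13)*0 = (-18 + 13)*0 = -5*0 = 0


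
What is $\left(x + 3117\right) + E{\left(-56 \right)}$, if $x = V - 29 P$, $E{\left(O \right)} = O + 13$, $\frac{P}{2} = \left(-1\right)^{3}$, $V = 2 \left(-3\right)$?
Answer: $3126$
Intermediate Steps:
$V = -6$
$P = -2$ ($P = 2 \left(-1\right)^{3} = 2 \left(-1\right) = -2$)
$E{\left(O \right)} = 13 + O$
$x = 52$ ($x = -6 - -58 = -6 + 58 = 52$)
$\left(x + 3117\right) + E{\left(-56 \right)} = \left(52 + 3117\right) + \left(13 - 56\right) = 3169 - 43 = 3126$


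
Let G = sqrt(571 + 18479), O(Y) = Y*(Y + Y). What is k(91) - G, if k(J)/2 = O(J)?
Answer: 33124 - 5*sqrt(762) ≈ 32986.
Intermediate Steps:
O(Y) = 2*Y**2 (O(Y) = Y*(2*Y) = 2*Y**2)
G = 5*sqrt(762) (G = sqrt(19050) = 5*sqrt(762) ≈ 138.02)
k(J) = 4*J**2 (k(J) = 2*(2*J**2) = 4*J**2)
k(91) - G = 4*91**2 - 5*sqrt(762) = 4*8281 - 5*sqrt(762) = 33124 - 5*sqrt(762)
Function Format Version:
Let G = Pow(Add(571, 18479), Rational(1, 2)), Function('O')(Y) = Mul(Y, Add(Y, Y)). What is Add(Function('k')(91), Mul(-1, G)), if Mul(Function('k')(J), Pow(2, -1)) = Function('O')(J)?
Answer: Add(33124, Mul(-5, Pow(762, Rational(1, 2)))) ≈ 32986.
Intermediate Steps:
Function('O')(Y) = Mul(2, Pow(Y, 2)) (Function('O')(Y) = Mul(Y, Mul(2, Y)) = Mul(2, Pow(Y, 2)))
G = Mul(5, Pow(762, Rational(1, 2))) (G = Pow(19050, Rational(1, 2)) = Mul(5, Pow(762, Rational(1, 2))) ≈ 138.02)
Function('k')(J) = Mul(4, Pow(J, 2)) (Function('k')(J) = Mul(2, Mul(2, Pow(J, 2))) = Mul(4, Pow(J, 2)))
Add(Function('k')(91), Mul(-1, G)) = Add(Mul(4, Pow(91, 2)), Mul(-1, Mul(5, Pow(762, Rational(1, 2))))) = Add(Mul(4, 8281), Mul(-5, Pow(762, Rational(1, 2)))) = Add(33124, Mul(-5, Pow(762, Rational(1, 2))))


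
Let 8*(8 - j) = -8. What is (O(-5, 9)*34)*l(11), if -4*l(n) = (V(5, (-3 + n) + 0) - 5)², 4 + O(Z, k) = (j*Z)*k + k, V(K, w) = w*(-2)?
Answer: 1499400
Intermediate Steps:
j = 9 (j = 8 - ⅛*(-8) = 8 + 1 = 9)
V(K, w) = -2*w
O(Z, k) = -4 + k + 9*Z*k (O(Z, k) = -4 + ((9*Z)*k + k) = -4 + (9*Z*k + k) = -4 + (k + 9*Z*k) = -4 + k + 9*Z*k)
l(n) = -(1 - 2*n)²/4 (l(n) = -(-2*((-3 + n) + 0) - 5)²/4 = -(-2*(-3 + n) - 5)²/4 = -((6 - 2*n) - 5)²/4 = -(1 - 2*n)²/4)
(O(-5, 9)*34)*l(11) = ((-4 + 9 + 9*(-5)*9)*34)*(-¼ + 11 - 1*11²) = ((-4 + 9 - 405)*34)*(-¼ + 11 - 1*121) = (-400*34)*(-¼ + 11 - 121) = -13600*(-441/4) = 1499400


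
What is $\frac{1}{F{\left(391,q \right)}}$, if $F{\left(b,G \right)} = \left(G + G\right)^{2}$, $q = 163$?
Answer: $\frac{1}{106276} \approx 9.4095 \cdot 10^{-6}$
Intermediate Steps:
$F{\left(b,G \right)} = 4 G^{2}$ ($F{\left(b,G \right)} = \left(2 G\right)^{2} = 4 G^{2}$)
$\frac{1}{F{\left(391,q \right)}} = \frac{1}{4 \cdot 163^{2}} = \frac{1}{4 \cdot 26569} = \frac{1}{106276}$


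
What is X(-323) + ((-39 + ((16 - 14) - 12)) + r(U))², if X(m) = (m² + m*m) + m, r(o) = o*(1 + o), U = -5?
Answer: 209176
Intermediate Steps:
X(m) = m + 2*m² (X(m) = (m² + m²) + m = 2*m² + m = m + 2*m²)
X(-323) + ((-39 + ((16 - 14) - 12)) + r(U))² = -323*(1 + 2*(-323)) + ((-39 + ((16 - 14) - 12)) - 5*(1 - 5))² = -323*(1 - 646) + ((-39 + (2 - 12)) - 5*(-4))² = -323*(-645) + ((-39 - 10) + 20)² = 208335 + (-49 + 20)² = 208335 + (-29)² = 208335 + 841 = 209176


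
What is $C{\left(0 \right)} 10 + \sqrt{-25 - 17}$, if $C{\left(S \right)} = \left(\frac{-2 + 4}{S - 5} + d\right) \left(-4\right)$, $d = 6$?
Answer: $-224 + i \sqrt{42} \approx -224.0 + 6.4807 i$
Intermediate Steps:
$C{\left(S \right)} = -24 - \frac{8}{-5 + S}$ ($C{\left(S \right)} = \left(\frac{-2 + 4}{S - 5} + 6\right) \left(-4\right) = \left(\frac{2}{-5 + S} + 6\right) \left(-4\right) = \left(6 + \frac{2}{-5 + S}\right) \left(-4\right) = -24 - \frac{8}{-5 + S}$)
$C{\left(0 \right)} 10 + \sqrt{-25 - 17} = \frac{8 \left(14 - 0\right)}{-5 + 0} \cdot 10 + \sqrt{-25 - 17} = \frac{8 \left(14 + 0\right)}{-5} \cdot 10 + \sqrt{-42} = 8 \left(- \frac{1}{5}\right) 14 \cdot 10 + i \sqrt{42} = \left(- \frac{112}{5}\right) 10 + i \sqrt{42} = -224 + i \sqrt{42}$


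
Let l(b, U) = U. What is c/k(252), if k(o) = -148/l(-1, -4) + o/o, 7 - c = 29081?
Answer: -14537/19 ≈ -765.11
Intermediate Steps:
c = -29074 (c = 7 - 1*29081 = 7 - 29081 = -29074)
k(o) = 38 (k(o) = -148/(-4) + o/o = -148*(-¼) + 1 = 37 + 1 = 38)
c/k(252) = -29074/38 = -29074*1/38 = -14537/19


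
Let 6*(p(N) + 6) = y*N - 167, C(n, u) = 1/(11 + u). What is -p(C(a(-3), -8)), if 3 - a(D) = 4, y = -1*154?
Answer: 763/18 ≈ 42.389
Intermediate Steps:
y = -154
a(D) = -1 (a(D) = 3 - 1*4 = 3 - 4 = -1)
p(N) = -203/6 - 77*N/3 (p(N) = -6 + (-154*N - 167)/6 = -6 + (-167 - 154*N)/6 = -6 + (-167/6 - 77*N/3) = -203/6 - 77*N/3)
-p(C(a(-3), -8)) = -(-203/6 - 77/(3*(11 - 8))) = -(-203/6 - 77/3/3) = -(-203/6 - 77/3*⅓) = -(-203/6 - 77/9) = -1*(-763/18) = 763/18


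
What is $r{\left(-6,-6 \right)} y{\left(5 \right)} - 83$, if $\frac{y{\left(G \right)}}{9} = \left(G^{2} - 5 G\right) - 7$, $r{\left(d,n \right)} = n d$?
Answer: $-2351$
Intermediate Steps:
$r{\left(d,n \right)} = d n$
$y{\left(G \right)} = -63 - 45 G + 9 G^{2}$ ($y{\left(G \right)} = 9 \left(\left(G^{2} - 5 G\right) - 7\right) = 9 \left(-7 + G^{2} - 5 G\right) = -63 - 45 G + 9 G^{2}$)
$r{\left(-6,-6 \right)} y{\left(5 \right)} - 83 = \left(-6\right) \left(-6\right) \left(-63 - 225 + 9 \cdot 5^{2}\right) - 83 = 36 \left(-63 - 225 + 9 \cdot 25\right) - 83 = 36 \left(-63 - 225 + 225\right) - 83 = 36 \left(-63\right) - 83 = -2268 - 83 = -2351$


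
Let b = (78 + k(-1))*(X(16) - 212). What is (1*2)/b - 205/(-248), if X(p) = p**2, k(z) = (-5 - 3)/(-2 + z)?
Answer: 273041/330088 ≈ 0.82718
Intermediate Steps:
k(z) = -8/(-2 + z)
b = 10648/3 (b = (78 - 8/(-2 - 1))*(16**2 - 212) = (78 - 8/(-3))*(256 - 212) = (78 - 8*(-1/3))*44 = (78 + 8/3)*44 = (242/3)*44 = 10648/3 ≈ 3549.3)
(1*2)/b - 205/(-248) = (1*2)/(10648/3) - 205/(-248) = 2*(3/10648) - 205*(-1/248) = 3/5324 + 205/248 = 273041/330088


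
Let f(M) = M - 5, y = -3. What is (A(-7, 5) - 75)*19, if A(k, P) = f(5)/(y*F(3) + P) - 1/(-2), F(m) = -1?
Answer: -2831/2 ≈ -1415.5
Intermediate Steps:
f(M) = -5 + M
A(k, P) = 1/2 (A(k, P) = (-5 + 5)/(-3*(-1) + P) - 1/(-2) = 0/(3 + P) - 1*(-1/2) = 0 + 1/2 = 1/2)
(A(-7, 5) - 75)*19 = (1/2 - 75)*19 = -149/2*19 = -2831/2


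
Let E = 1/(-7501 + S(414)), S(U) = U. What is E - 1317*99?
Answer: -924024322/7087 ≈ -1.3038e+5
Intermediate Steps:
E = -1/7087 (E = 1/(-7501 + 414) = 1/(-7087) = -1/7087 ≈ -0.00014110)
E - 1317*99 = -1/7087 - 1317*99 = -1/7087 - 1*130383 = -1/7087 - 130383 = -924024322/7087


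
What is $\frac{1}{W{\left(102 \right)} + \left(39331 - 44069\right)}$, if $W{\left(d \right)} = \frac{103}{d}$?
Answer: $- \frac{102}{483173} \approx -0.0002111$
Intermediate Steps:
$\frac{1}{W{\left(102 \right)} + \left(39331 - 44069\right)} = \frac{1}{\frac{103}{102} + \left(39331 - 44069\right)} = \frac{1}{103 \cdot \frac{1}{102} + \left(39331 - 44069\right)} = \frac{1}{\frac{103}{102} - 4738} = \frac{1}{- \frac{483173}{102}} = - \frac{102}{483173}$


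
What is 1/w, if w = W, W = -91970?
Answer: -1/91970 ≈ -1.0873e-5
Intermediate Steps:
w = -91970
1/w = 1/(-91970) = -1/91970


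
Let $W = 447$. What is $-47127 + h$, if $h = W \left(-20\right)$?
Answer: $-56067$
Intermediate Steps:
$h = -8940$ ($h = 447 \left(-20\right) = -8940$)
$-47127 + h = -47127 - 8940 = -56067$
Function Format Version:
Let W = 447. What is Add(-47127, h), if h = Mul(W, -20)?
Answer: -56067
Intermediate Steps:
h = -8940 (h = Mul(447, -20) = -8940)
Add(-47127, h) = Add(-47127, -8940) = -56067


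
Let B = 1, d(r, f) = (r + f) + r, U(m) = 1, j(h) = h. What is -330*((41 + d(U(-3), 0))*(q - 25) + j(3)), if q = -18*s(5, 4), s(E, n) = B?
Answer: 609180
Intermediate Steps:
d(r, f) = f + 2*r (d(r, f) = (f + r) + r = f + 2*r)
s(E, n) = 1
q = -18 (q = -18*1 = -18)
-330*((41 + d(U(-3), 0))*(q - 25) + j(3)) = -330*((41 + (0 + 2*1))*(-18 - 25) + 3) = -330*((41 + (0 + 2))*(-43) + 3) = -330*((41 + 2)*(-43) + 3) = -330*(43*(-43) + 3) = -330*(-1849 + 3) = -330*(-1846) = 609180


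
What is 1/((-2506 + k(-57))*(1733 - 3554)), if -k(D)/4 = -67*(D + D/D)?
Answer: 1/31892994 ≈ 3.1355e-8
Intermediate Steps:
k(D) = 268 + 268*D (k(D) = -(-268)*(D + D/D) = -(-268)*(D + 1) = -(-268)*(1 + D) = -4*(-67 - 67*D) = 268 + 268*D)
1/((-2506 + k(-57))*(1733 - 3554)) = 1/((-2506 + (268 + 268*(-57)))*(1733 - 3554)) = 1/((-2506 + (268 - 15276))*(-1821)) = 1/((-2506 - 15008)*(-1821)) = 1/(-17514*(-1821)) = 1/31892994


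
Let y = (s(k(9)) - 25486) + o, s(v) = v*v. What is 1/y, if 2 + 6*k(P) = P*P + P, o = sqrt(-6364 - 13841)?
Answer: -2046942/51729680449 - 243*I*sqrt(2245)/51729680449 ≈ -3.957e-5 - 2.2257e-7*I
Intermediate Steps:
o = 3*I*sqrt(2245) (o = sqrt(-20205) = 3*I*sqrt(2245) ≈ 142.14*I)
k(P) = -1/3 + P/6 + P**2/6 (k(P) = -1/3 + (P*P + P)/6 = -1/3 + (P**2 + P)/6 = -1/3 + (P + P**2)/6 = -1/3 + (P/6 + P**2/6) = -1/3 + P/6 + P**2/6)
s(v) = v**2
y = -227438/9 + 3*I*sqrt(2245) (y = ((-1/3 + (1/6)*9 + (1/6)*9**2)**2 - 25486) + 3*I*sqrt(2245) = ((-1/3 + 3/2 + (1/6)*81)**2 - 25486) + 3*I*sqrt(2245) = ((-1/3 + 3/2 + 27/2)**2 - 25486) + 3*I*sqrt(2245) = ((44/3)**2 - 25486) + 3*I*sqrt(2245) = (1936/9 - 25486) + 3*I*sqrt(2245) = -227438/9 + 3*I*sqrt(2245) ≈ -25271.0 + 142.14*I)
1/y = 1/(-227438/9 + 3*I*sqrt(2245))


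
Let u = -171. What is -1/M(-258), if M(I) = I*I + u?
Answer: -1/66393 ≈ -1.5062e-5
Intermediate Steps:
M(I) = -171 + I**2 (M(I) = I*I - 171 = I**2 - 171 = -171 + I**2)
-1/M(-258) = -1/(-171 + (-258)**2) = -1/(-171 + 66564) = -1/66393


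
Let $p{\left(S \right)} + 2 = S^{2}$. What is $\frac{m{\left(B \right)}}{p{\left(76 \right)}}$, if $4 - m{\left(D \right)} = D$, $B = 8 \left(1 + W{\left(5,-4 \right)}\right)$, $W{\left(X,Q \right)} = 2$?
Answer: $- \frac{10}{2887} \approx -0.0034638$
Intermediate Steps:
$p{\left(S \right)} = -2 + S^{2}$
$B = 24$ ($B = 8 \left(1 + 2\right) = 8 \cdot 3 = 24$)
$m{\left(D \right)} = 4 - D$
$\frac{m{\left(B \right)}}{p{\left(76 \right)}} = \frac{4 - 24}{-2 + 76^{2}} = \frac{4 - 24}{-2 + 5776} = - \frac{20}{5774} = \left(-20\right) \frac{1}{5774} = - \frac{10}{2887}$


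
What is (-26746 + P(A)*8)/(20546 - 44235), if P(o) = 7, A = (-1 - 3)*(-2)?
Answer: 26690/23689 ≈ 1.1267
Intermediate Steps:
A = 8 (A = -4*(-2) = 8)
(-26746 + P(A)*8)/(20546 - 44235) = (-26746 + 7*8)/(20546 - 44235) = (-26746 + 56)/(-23689) = -26690*(-1/23689) = 26690/23689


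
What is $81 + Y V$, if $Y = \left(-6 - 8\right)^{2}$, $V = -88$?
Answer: $-17167$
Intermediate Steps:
$Y = 196$ ($Y = \left(-6 - 8\right)^{2} = \left(-14\right)^{2} = 196$)
$81 + Y V = 81 + 196 \left(-88\right) = 81 - 17248 = -17167$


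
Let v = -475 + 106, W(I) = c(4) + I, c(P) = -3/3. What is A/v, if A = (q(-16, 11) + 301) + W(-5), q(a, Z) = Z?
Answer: -34/41 ≈ -0.82927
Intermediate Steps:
c(P) = -1 (c(P) = -3*⅓ = -1)
W(I) = -1 + I
v = -369
A = 306 (A = (11 + 301) + (-1 - 5) = 312 - 6 = 306)
A/v = 306/(-369) = 306*(-1/369) = -34/41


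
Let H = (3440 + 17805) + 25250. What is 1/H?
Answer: 1/46495 ≈ 2.1508e-5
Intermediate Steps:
H = 46495 (H = 21245 + 25250 = 46495)
1/H = 1/46495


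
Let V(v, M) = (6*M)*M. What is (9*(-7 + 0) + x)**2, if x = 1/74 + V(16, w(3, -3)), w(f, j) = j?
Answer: 442225/5476 ≈ 80.757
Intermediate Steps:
V(v, M) = 6*M**2
x = 3997/74 (x = 1/74 + 6*(-3)**2 = 1/74 + 6*9 = 1/74 + 54 = 3997/74 ≈ 54.013)
(9*(-7 + 0) + x)**2 = (9*(-7 + 0) + 3997/74)**2 = (9*(-7) + 3997/74)**2 = (-63 + 3997/74)**2 = (-665/74)**2 = 442225/5476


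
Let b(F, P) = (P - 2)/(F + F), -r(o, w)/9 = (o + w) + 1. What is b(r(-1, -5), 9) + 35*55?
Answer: 173257/90 ≈ 1925.1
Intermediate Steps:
r(o, w) = -9 - 9*o - 9*w (r(o, w) = -9*((o + w) + 1) = -9*(1 + o + w) = -9 - 9*o - 9*w)
b(F, P) = (-2 + P)/(2*F) (b(F, P) = (-2 + P)/((2*F)) = (-2 + P)*(1/(2*F)) = (-2 + P)/(2*F))
b(r(-1, -5), 9) + 35*55 = (-2 + 9)/(2*(-9 - 9*(-1) - 9*(-5))) + 35*55 = (½)*7/(-9 + 9 + 45) + 1925 = (½)*7/45 + 1925 = (½)*(1/45)*7 + 1925 = 7/90 + 1925 = 173257/90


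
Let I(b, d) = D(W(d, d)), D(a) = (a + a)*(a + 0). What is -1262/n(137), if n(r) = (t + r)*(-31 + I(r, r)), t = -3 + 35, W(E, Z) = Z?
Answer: -1262/6338683 ≈ -0.00019909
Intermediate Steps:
t = 32
D(a) = 2*a² (D(a) = (2*a)*a = 2*a²)
I(b, d) = 2*d²
n(r) = (-31 + 2*r²)*(32 + r) (n(r) = (32 + r)*(-31 + 2*r²) = (-31 + 2*r²)*(32 + r))
-1262/n(137) = -1262/(-992 - 31*137 + 2*137³ + 64*137²) = -1262/(-992 - 4247 + 2*2571353 + 64*18769) = -1262/(-992 - 4247 + 5142706 + 1201216) = -1262/6338683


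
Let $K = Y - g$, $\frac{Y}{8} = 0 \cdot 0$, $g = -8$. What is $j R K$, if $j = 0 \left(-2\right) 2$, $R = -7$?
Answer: $0$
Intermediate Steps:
$j = 0$ ($j = 0 \cdot 2 = 0$)
$Y = 0$ ($Y = 8 \cdot 0 \cdot 0 = 8 \cdot 0 = 0$)
$K = 8$ ($K = 0 - -8 = 0 + 8 = 8$)
$j R K = 0 \left(-7\right) 8 = 0 \cdot 8 = 0$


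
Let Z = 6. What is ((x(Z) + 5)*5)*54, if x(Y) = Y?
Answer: 2970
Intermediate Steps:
((x(Z) + 5)*5)*54 = ((6 + 5)*5)*54 = (11*5)*54 = 55*54 = 2970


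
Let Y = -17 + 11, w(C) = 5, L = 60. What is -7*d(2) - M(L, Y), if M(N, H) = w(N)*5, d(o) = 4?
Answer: -53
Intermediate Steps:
Y = -6
M(N, H) = 25 (M(N, H) = 5*5 = 25)
-7*d(2) - M(L, Y) = -7*4 - 1*25 = -28 - 25 = -53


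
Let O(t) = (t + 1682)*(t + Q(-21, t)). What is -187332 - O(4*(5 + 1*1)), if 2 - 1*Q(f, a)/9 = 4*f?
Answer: -1548720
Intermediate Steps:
Q(f, a) = 18 - 36*f
O(t) = (774 + t)*(1682 + t) (O(t) = (t + 1682)*(t + (18 - 36*(-21))) = (1682 + t)*(t + (18 + 756)) = (1682 + t)*(t + 774) = (1682 + t)*(774 + t) = (774 + t)*(1682 + t))
-187332 - O(4*(5 + 1*1)) = -187332 - (1301868 + (4*(5 + 1*1))**2 + 2456*(4*(5 + 1*1))) = -187332 - (1301868 + (4*(5 + 1))**2 + 2456*(4*(5 + 1))) = -187332 - (1301868 + (4*6)**2 + 2456*(4*6)) = -187332 - (1301868 + 24**2 + 2456*24) = -187332 - (1301868 + 576 + 58944) = -187332 - 1*1361388 = -187332 - 1361388 = -1548720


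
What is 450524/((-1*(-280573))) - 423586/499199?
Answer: 106054335498/140061761027 ≈ 0.75720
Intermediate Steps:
450524/((-1*(-280573))) - 423586/499199 = 450524/280573 - 423586*1/499199 = 450524*(1/280573) - 423586/499199 = 450524/280573 - 423586/499199 = 106054335498/140061761027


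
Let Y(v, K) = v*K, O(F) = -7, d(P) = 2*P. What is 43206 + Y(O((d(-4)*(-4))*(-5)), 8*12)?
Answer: 42534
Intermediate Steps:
Y(v, K) = K*v
43206 + Y(O((d(-4)*(-4))*(-5)), 8*12) = 43206 + (8*12)*(-7) = 43206 + 96*(-7) = 43206 - 672 = 42534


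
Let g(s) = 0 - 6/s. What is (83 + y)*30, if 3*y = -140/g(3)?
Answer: 3190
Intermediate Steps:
g(s) = -6/s (g(s) = 0 - 6/s = -6/s)
y = 70/3 (y = (-140/((-6/3)))/3 = (-140/((-6*1/3)))/3 = (-140/(-2))/3 = (-140*(-1/2))/3 = (1/3)*70 = 70/3 ≈ 23.333)
(83 + y)*30 = (83 + 70/3)*30 = (319/3)*30 = 3190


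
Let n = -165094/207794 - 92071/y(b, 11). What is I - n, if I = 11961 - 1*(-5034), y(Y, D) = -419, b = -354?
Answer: 730309353291/43532843 ≈ 16776.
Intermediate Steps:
n = 9531313494/43532843 (n = -165094/207794 - 92071/(-419) = -165094*1/207794 - 92071*(-1/419) = -82547/103897 + 92071/419 = 9531313494/43532843 ≈ 218.95)
I = 16995 (I = 11961 + 5034 = 16995)
I - n = 16995 - 1*9531313494/43532843 = 16995 - 9531313494/43532843 = 730309353291/43532843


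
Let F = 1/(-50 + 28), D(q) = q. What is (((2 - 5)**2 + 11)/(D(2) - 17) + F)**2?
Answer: 8281/4356 ≈ 1.9011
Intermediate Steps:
F = -1/22 (F = 1/(-22) = -1/22 ≈ -0.045455)
(((2 - 5)**2 + 11)/(D(2) - 17) + F)**2 = (((2 - 5)**2 + 11)/(2 - 17) - 1/22)**2 = (((-3)**2 + 11)/(-15) - 1/22)**2 = ((9 + 11)*(-1/15) - 1/22)**2 = (20*(-1/15) - 1/22)**2 = (-4/3 - 1/22)**2 = (-91/66)**2 = 8281/4356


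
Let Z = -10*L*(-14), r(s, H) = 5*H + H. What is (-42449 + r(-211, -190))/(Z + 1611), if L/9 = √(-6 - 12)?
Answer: -7802431/3463569 + 6102460*I*√2/1154523 ≈ -2.2527 + 7.4751*I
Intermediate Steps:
L = 27*I*√2 (L = 9*√(-6 - 12) = 9*√(-18) = 9*(3*I*√2) = 27*I*√2 ≈ 38.184*I)
r(s, H) = 6*H
Z = 3780*I*√2 (Z = -270*I*√2*(-14) = 3780*I*√2 ≈ 5345.7*I)
(-42449 + r(-211, -190))/(Z + 1611) = (-42449 + 6*(-190))/(3780*I*√2 + 1611) = (-42449 - 1140)/(1611 + 3780*I*√2) = -43589/(1611 + 3780*I*√2)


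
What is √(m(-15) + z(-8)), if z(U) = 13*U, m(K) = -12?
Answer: 2*I*√29 ≈ 10.77*I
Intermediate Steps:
√(m(-15) + z(-8)) = √(-12 + 13*(-8)) = √(-12 - 104) = √(-116) = 2*I*√29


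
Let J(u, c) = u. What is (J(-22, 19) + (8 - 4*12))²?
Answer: 3844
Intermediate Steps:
(J(-22, 19) + (8 - 4*12))² = (-22 + (8 - 4*12))² = (-22 + (8 - 48))² = (-22 - 40)² = (-62)² = 3844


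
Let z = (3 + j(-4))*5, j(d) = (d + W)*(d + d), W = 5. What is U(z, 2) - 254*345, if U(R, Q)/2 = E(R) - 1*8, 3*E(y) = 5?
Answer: -262928/3 ≈ -87643.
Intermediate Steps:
E(y) = 5/3 (E(y) = (⅓)*5 = 5/3)
j(d) = 2*d*(5 + d) (j(d) = (d + 5)*(d + d) = (5 + d)*(2*d) = 2*d*(5 + d))
z = -25 (z = (3 + 2*(-4)*(5 - 4))*5 = (3 + 2*(-4)*1)*5 = (3 - 8)*5 = -5*5 = -25)
U(R, Q) = -38/3 (U(R, Q) = 2*(5/3 - 1*8) = 2*(5/3 - 8) = 2*(-19/3) = -38/3)
U(z, 2) - 254*345 = -38/3 - 254*345 = -38/3 - 87630 = -262928/3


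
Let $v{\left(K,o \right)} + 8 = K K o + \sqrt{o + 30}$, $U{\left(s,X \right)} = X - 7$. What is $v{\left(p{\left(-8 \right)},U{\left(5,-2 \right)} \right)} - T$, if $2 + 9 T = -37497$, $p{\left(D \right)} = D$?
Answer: $\frac{32243}{9} + \sqrt{21} \approx 3587.1$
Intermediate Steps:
$U{\left(s,X \right)} = -7 + X$
$T = - \frac{37499}{9}$ ($T = - \frac{2}{9} + \frac{1}{9} \left(-37497\right) = - \frac{2}{9} - \frac{12499}{3} = - \frac{37499}{9} \approx -4166.6$)
$v{\left(K,o \right)} = -8 + \sqrt{30 + o} + o K^{2}$ ($v{\left(K,o \right)} = -8 + \left(K K o + \sqrt{o + 30}\right) = -8 + \left(K^{2} o + \sqrt{30 + o}\right) = -8 + \left(o K^{2} + \sqrt{30 + o}\right) = -8 + \left(\sqrt{30 + o} + o K^{2}\right) = -8 + \sqrt{30 + o} + o K^{2}$)
$v{\left(p{\left(-8 \right)},U{\left(5,-2 \right)} \right)} - T = \left(-8 + \sqrt{30 - 9} + \left(-7 - 2\right) \left(-8\right)^{2}\right) - - \frac{37499}{9} = \left(-8 + \sqrt{30 - 9} - 576\right) + \frac{37499}{9} = \left(-8 + \sqrt{21} - 576\right) + \frac{37499}{9} = \left(-584 + \sqrt{21}\right) + \frac{37499}{9} = \frac{32243}{9} + \sqrt{21}$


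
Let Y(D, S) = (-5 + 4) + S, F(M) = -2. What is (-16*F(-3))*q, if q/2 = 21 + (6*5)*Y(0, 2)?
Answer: 3264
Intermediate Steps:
Y(D, S) = -1 + S
q = 102 (q = 2*(21 + (6*5)*(-1 + 2)) = 2*(21 + 30*1) = 2*(21 + 30) = 2*51 = 102)
(-16*F(-3))*q = -16*(-2)*102 = 32*102 = 3264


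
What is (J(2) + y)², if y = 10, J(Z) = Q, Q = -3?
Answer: 49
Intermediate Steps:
J(Z) = -3
(J(2) + y)² = (-3 + 10)² = 7² = 49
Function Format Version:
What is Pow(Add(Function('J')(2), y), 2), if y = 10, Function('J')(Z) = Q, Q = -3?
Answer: 49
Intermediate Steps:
Function('J')(Z) = -3
Pow(Add(Function('J')(2), y), 2) = Pow(Add(-3, 10), 2) = Pow(7, 2) = 49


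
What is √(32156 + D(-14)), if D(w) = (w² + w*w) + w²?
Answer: 2*√8186 ≈ 180.95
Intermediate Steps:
D(w) = 3*w² (D(w) = (w² + w²) + w² = 2*w² + w² = 3*w²)
√(32156 + D(-14)) = √(32156 + 3*(-14)²) = √(32156 + 3*196) = √(32156 + 588) = √32744 = 2*√8186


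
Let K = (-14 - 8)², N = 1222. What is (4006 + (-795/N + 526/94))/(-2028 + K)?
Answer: -4901375/1886768 ≈ -2.5978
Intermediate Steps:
K = 484 (K = (-22)² = 484)
(4006 + (-795/N + 526/94))/(-2028 + K) = (4006 + (-795/1222 + 526/94))/(-2028 + 484) = (4006 + (-795*1/1222 + 526*(1/94)))/(-1544) = (4006 + (-795/1222 + 263/47))*(-1/1544) = (4006 + 6043/1222)*(-1/1544) = (4901375/1222)*(-1/1544) = -4901375/1886768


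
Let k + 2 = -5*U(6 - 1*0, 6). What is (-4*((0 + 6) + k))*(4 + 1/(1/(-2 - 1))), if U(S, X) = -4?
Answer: -96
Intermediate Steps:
k = 18 (k = -2 - 5*(-4) = -2 + 20 = 18)
(-4*((0 + 6) + k))*(4 + 1/(1/(-2 - 1))) = (-4*((0 + 6) + 18))*(4 + 1/(1/(-2 - 1))) = (-4*(6 + 18))*(4 + 1/(1/(-3))) = (-4*24)*(4 + 1/(-1/3)) = -96*(4 - 3) = -96*1 = -96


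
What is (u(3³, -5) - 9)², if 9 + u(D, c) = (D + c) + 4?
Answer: 64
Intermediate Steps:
u(D, c) = -5 + D + c (u(D, c) = -9 + ((D + c) + 4) = -9 + (4 + D + c) = -5 + D + c)
(u(3³, -5) - 9)² = ((-5 + 3³ - 5) - 9)² = ((-5 + 27 - 5) - 9)² = (17 - 9)² = 8² = 64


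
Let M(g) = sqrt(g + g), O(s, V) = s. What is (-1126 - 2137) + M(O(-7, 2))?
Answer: -3263 + I*sqrt(14) ≈ -3263.0 + 3.7417*I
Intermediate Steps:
M(g) = sqrt(2)*sqrt(g) (M(g) = sqrt(2*g) = sqrt(2)*sqrt(g))
(-1126 - 2137) + M(O(-7, 2)) = (-1126 - 2137) + sqrt(2)*sqrt(-7) = -3263 + sqrt(2)*(I*sqrt(7)) = -3263 + I*sqrt(14)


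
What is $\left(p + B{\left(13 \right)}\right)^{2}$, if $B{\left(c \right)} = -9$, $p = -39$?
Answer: $2304$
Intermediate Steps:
$\left(p + B{\left(13 \right)}\right)^{2} = \left(-39 - 9\right)^{2} = \left(-48\right)^{2} = 2304$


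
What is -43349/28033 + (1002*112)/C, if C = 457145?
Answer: -16670803213/12815145785 ≈ -1.3009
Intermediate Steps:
-43349/28033 + (1002*112)/C = -43349/28033 + (1002*112)/457145 = -43349*1/28033 + 112224*(1/457145) = -43349/28033 + 112224/457145 = -16670803213/12815145785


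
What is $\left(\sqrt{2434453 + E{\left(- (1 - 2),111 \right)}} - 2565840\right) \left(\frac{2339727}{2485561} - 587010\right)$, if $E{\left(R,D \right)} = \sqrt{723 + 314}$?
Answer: $\frac{287975438463547440}{191197} - \frac{112234370991 \sqrt{2434453 + \sqrt{1037}}}{191197} \approx 1.5053 \cdot 10^{12}$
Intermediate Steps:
$E{\left(R,D \right)} = \sqrt{1037}$
$\left(\sqrt{2434453 + E{\left(- (1 - 2),111 \right)}} - 2565840\right) \left(\frac{2339727}{2485561} - 587010\right) = \left(\sqrt{2434453 + \sqrt{1037}} - 2565840\right) \left(\frac{2339727}{2485561} - 587010\right) = \left(-2565840 + \sqrt{2434453 + \sqrt{1037}}\right) \left(2339727 \cdot \frac{1}{2485561} - 587010\right) = \left(-2565840 + \sqrt{2434453 + \sqrt{1037}}\right) \left(\frac{179979}{191197} - 587010\right) = \left(-2565840 + \sqrt{2434453 + \sqrt{1037}}\right) \left(- \frac{112234370991}{191197}\right) = \frac{287975438463547440}{191197} - \frac{112234370991 \sqrt{2434453 + \sqrt{1037}}}{191197}$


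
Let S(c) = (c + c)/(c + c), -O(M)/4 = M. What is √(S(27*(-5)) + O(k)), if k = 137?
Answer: I*√547 ≈ 23.388*I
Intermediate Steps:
O(M) = -4*M
S(c) = 1 (S(c) = (2*c)/((2*c)) = (2*c)*(1/(2*c)) = 1)
√(S(27*(-5)) + O(k)) = √(1 - 4*137) = √(1 - 548) = √(-547) = I*√547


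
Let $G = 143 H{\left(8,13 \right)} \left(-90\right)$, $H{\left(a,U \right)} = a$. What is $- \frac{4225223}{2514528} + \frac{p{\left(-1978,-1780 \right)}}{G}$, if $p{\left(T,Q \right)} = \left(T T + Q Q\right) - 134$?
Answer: $- \frac{25333018189}{359577504} \approx -70.452$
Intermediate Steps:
$p{\left(T,Q \right)} = -134 + Q^{2} + T^{2}$ ($p{\left(T,Q \right)} = \left(T^{2} + Q^{2}\right) - 134 = \left(Q^{2} + T^{2}\right) - 134 = -134 + Q^{2} + T^{2}$)
$G = -102960$ ($G = 143 \cdot 8 \left(-90\right) = 1144 \left(-90\right) = -102960$)
$- \frac{4225223}{2514528} + \frac{p{\left(-1978,-1780 \right)}}{G} = - \frac{4225223}{2514528} + \frac{-134 + \left(-1780\right)^{2} + \left(-1978\right)^{2}}{-102960} = \left(-4225223\right) \frac{1}{2514528} + \left(-134 + 3168400 + 3912484\right) \left(- \frac{1}{102960}\right) = - \frac{4225223}{2514528} + 7080750 \left(- \frac{1}{102960}\right) = - \frac{4225223}{2514528} - \frac{78675}{1144} = - \frac{25333018189}{359577504}$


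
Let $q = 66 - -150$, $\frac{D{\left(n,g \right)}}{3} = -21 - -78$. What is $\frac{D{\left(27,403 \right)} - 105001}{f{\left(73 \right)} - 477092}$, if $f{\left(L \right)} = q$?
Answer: $\frac{52415}{238438} \approx 0.21983$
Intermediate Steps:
$D{\left(n,g \right)} = 171$ ($D{\left(n,g \right)} = 3 \left(-21 - -78\right) = 3 \left(-21 + 78\right) = 3 \cdot 57 = 171$)
$q = 216$ ($q = 66 + 150 = 216$)
$f{\left(L \right)} = 216$
$\frac{D{\left(27,403 \right)} - 105001}{f{\left(73 \right)} - 477092} = \frac{171 - 105001}{216 - 477092} = - \frac{104830}{-476876} = \left(-104830\right) \left(- \frac{1}{476876}\right) = \frac{52415}{238438}$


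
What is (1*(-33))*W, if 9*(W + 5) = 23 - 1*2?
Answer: 88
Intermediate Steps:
W = -8/3 (W = -5 + (23 - 1*2)/9 = -5 + (23 - 2)/9 = -5 + (⅑)*21 = -5 + 7/3 = -8/3 ≈ -2.6667)
(1*(-33))*W = (1*(-33))*(-8/3) = -33*(-8/3) = 88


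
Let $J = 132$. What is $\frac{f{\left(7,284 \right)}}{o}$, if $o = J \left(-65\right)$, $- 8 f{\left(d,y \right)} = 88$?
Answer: $\frac{1}{780} \approx 0.0012821$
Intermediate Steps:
$f{\left(d,y \right)} = -11$ ($f{\left(d,y \right)} = \left(- \frac{1}{8}\right) 88 = -11$)
$o = -8580$ ($o = 132 \left(-65\right) = -8580$)
$\frac{f{\left(7,284 \right)}}{o} = - \frac{11}{-8580} = \left(-11\right) \left(- \frac{1}{8580}\right) = \frac{1}{780}$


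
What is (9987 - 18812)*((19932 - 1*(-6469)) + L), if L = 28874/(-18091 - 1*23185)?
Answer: -4808295963825/20638 ≈ -2.3298e+8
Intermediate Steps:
L = -14437/20638 (L = 28874/(-18091 - 23185) = 28874/(-41276) = 28874*(-1/41276) = -14437/20638 ≈ -0.69953)
(9987 - 18812)*((19932 - 1*(-6469)) + L) = (9987 - 18812)*((19932 - 1*(-6469)) - 14437/20638) = -8825*((19932 + 6469) - 14437/20638) = -8825*(26401 - 14437/20638) = -8825*544849401/20638 = -4808295963825/20638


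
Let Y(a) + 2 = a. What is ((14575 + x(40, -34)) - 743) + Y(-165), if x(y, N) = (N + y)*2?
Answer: 13677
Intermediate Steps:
x(y, N) = 2*N + 2*y
Y(a) = -2 + a
((14575 + x(40, -34)) - 743) + Y(-165) = ((14575 + (2*(-34) + 2*40)) - 743) + (-2 - 165) = ((14575 + (-68 + 80)) - 743) - 167 = ((14575 + 12) - 743) - 167 = (14587 - 743) - 167 = 13844 - 167 = 13677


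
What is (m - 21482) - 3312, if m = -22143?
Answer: -46937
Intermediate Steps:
(m - 21482) - 3312 = (-22143 - 21482) - 3312 = -43625 - 3312 = -46937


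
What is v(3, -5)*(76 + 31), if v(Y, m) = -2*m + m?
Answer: 535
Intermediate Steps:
v(Y, m) = -m
v(3, -5)*(76 + 31) = (-1*(-5))*(76 + 31) = 5*107 = 535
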